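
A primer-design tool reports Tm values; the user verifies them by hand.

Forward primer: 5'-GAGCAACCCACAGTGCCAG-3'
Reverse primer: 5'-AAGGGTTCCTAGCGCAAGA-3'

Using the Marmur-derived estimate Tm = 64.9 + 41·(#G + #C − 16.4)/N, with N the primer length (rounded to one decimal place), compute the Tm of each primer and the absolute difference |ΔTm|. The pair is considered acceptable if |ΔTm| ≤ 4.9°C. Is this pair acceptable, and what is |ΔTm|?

|ΔTm| = 4.3°C; the pair is acceptable.

Forward: G+C = 12, N = 19 → Tm = 64.9 + 41·(12 − 16.4)/19 = 55.4°C.
Reverse: G+C = 10, N = 19 → Tm = 64.9 + 41·(10 − 16.4)/19 = 51.1°C.
|ΔTm| = |55.4 − 51.1| = 4.3°C, ≤ 4.9°C.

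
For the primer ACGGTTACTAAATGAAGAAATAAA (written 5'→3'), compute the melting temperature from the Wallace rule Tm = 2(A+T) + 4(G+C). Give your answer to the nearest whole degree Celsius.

60°C

Base counts: A=13, T=5, G=4, C=2 (length 24).
Tm = 2·(13+5) + 4·(4+2) = 2·18 + 4·6 = 36 + 24 = 60°C.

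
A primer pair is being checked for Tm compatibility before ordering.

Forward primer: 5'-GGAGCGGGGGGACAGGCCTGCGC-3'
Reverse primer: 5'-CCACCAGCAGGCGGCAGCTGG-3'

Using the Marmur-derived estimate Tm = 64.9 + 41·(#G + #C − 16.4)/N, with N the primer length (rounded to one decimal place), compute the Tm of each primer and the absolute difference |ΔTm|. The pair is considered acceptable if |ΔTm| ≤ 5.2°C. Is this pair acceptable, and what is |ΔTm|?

|ΔTm| = 5.4°C; the pair is not acceptable.

Forward: G+C = 19, N = 23 → Tm = 64.9 + 41·(19 − 16.4)/23 = 69.5°C.
Reverse: G+C = 16, N = 21 → Tm = 64.9 + 41·(16 − 16.4)/21 = 64.1°C.
|ΔTm| = |69.5 − 64.1| = 5.4°C, > 5.2°C.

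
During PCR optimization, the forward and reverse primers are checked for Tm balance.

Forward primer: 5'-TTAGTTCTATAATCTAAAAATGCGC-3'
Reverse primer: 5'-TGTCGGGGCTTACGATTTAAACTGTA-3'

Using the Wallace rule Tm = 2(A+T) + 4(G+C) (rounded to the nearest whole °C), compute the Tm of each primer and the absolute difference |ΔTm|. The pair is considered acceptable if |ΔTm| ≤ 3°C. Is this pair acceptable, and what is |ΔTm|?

|ΔTm| = 10°C; the pair is not acceptable.

Forward: A=9 T=9 G=3 C=4 → Tm = 2·18 + 4·7 = 64°C.
Reverse: A=6 T=9 G=7 C=4 → Tm = 2·15 + 4·11 = 74°C.
|ΔTm| = |64 − 74| = 10°C, > 3°C.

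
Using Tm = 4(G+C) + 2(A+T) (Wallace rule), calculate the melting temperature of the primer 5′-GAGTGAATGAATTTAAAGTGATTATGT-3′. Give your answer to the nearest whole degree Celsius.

68°C

Base counts: A=10, T=10, G=7, C=0 (length 27).
Tm = 2·(10+10) + 4·(7+0) = 2·20 + 4·7 = 40 + 28 = 68°C.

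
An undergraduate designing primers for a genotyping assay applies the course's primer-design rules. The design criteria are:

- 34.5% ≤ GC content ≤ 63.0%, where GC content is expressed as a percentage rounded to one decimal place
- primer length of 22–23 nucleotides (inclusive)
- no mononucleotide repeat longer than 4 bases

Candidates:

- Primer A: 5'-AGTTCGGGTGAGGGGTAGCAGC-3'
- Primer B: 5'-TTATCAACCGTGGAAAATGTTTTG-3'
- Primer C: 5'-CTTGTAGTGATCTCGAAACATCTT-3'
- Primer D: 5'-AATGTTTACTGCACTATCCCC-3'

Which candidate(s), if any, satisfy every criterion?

None of the candidates satisfy all criteria.

Primer A (22 nt, A=4 T=4 G=11 C=3): GC 14/22 = 63.6%, outside 34.5–63.0% ✗; length 22 ✓; longest run = 4 ✓ — fails.
Primer B (24 nt, A=7 T=9 G=5 C=3): GC 8/24 = 33.3%, outside 34.5–63.0% ✗; length 24, outside 22–23 ✗; longest run = 4 ✓ — fails.
Primer C (24 nt, A=6 T=9 G=4 C=5): GC 9/24 = 37.5% ✓; length 24, outside 22–23 ✗; longest run = 3 ✓ — fails.
Primer D (21 nt, A=5 T=7 G=2 C=7): GC 9/21 = 42.9% ✓; length 21, outside 22–23 ✗; longest run = 4 ✓ — fails.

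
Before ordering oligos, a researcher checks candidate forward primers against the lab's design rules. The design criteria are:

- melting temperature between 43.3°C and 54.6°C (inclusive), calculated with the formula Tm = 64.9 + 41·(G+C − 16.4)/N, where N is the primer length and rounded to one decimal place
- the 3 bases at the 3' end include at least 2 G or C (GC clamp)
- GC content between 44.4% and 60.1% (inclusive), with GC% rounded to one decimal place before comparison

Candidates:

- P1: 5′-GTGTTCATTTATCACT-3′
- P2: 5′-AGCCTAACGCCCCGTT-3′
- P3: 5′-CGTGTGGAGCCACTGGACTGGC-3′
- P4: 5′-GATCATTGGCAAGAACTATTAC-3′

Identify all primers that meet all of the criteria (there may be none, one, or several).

P1 (16 nt, A=3 T=8 G=2 C=3): Tm = 64.9 + 41·(5 − 16.4)/16 = 35.7°C, outside 43.3–54.6°C ✗; 3' end ACT has 1 G/C, need ≥2 ✗; GC 5/16 = 31.3%, outside 44.4–60.1% ✗ — fails.
P2 (16 nt, A=3 T=3 G=3 C=7): Tm = 64.9 + 41·(10 − 16.4)/16 = 48.5°C ✓; 3' end GTT has 1 G/C, need ≥2 ✗; GC 10/16 = 62.5%, outside 44.4–60.1% ✗ — fails.
P3 (22 nt, A=3 T=4 G=9 C=6): Tm = 64.9 + 41·(15 − 16.4)/22 = 62.3°C, outside 43.3–54.6°C ✗; 3' end GGC has 3 G/C ✓; GC 15/22 = 68.2%, outside 44.4–60.1% ✗ — fails.
P4 (22 nt, A=8 T=6 G=4 C=4): Tm = 64.9 + 41·(8 − 16.4)/22 = 49.2°C ✓; 3' end TAC has 1 G/C, need ≥2 ✗; GC 8/22 = 36.4%, outside 44.4–60.1% ✗ — fails.

None of the candidates satisfy all criteria.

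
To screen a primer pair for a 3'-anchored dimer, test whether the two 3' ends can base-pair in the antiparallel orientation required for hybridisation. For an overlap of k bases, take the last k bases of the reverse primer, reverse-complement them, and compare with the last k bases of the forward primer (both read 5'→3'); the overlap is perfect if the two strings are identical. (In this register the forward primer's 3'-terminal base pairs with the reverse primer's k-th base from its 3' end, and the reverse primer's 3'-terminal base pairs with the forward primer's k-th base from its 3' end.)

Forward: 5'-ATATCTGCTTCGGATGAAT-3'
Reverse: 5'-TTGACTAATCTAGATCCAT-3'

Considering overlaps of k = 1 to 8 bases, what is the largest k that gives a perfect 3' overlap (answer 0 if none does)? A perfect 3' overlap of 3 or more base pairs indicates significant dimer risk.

Last 8 bases (5'→3') — forward …GGATGAAT, reverse …AGATCCAT.
Reverse complement of the reverse primer's last 8 bases: ATGGATCT; its first k bases are the reverse complement of the reverse primer's last k bases, so a perfect k-base overlap needs the forward primer's last k bases to equal them.
Comparing (forward last k vs required): k=1: T vs A ✗; k=2: AT vs AT ✓; k=3: AAT vs ATG ✗; k=4: GAAT vs ATGG ✗; k=5: TGAAT vs ATGGA ✗; k=6: ATGAAT vs ATGGAT ✗; k=7: GATGAAT vs ATGGATC ✗; k=8: GGATGAAT vs ATGGATCT ✗.
Only k = 2 is perfect, so the longest perfect 3' overlap is 2.

Longest perfect overlap: 2 complementary base pairs; below the dimer-risk threshold (threshold 3).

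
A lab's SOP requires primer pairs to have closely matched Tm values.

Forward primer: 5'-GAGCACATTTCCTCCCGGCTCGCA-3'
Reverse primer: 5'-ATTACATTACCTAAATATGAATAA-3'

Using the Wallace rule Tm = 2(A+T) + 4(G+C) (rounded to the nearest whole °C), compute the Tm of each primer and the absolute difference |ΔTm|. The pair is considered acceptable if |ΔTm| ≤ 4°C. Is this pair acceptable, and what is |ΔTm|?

Forward: A=4 T=5 G=5 C=10 → Tm = 2·9 + 4·15 = 78°C.
Reverse: A=12 T=8 G=1 C=3 → Tm = 2·20 + 4·4 = 56°C.
|ΔTm| = |78 − 56| = 22°C, > 4°C.

|ΔTm| = 22°C; the pair is not acceptable.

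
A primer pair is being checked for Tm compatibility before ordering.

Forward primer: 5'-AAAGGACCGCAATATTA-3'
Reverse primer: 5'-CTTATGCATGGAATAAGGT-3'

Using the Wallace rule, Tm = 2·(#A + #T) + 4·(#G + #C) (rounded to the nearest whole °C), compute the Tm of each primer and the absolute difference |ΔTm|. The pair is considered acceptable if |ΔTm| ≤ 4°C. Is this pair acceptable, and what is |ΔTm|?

Forward: A=8 T=3 G=3 C=3 → Tm = 2·11 + 4·6 = 46°C.
Reverse: A=6 T=6 G=5 C=2 → Tm = 2·12 + 4·7 = 52°C.
|ΔTm| = |46 − 52| = 6°C, > 4°C.

|ΔTm| = 6°C; the pair is not acceptable.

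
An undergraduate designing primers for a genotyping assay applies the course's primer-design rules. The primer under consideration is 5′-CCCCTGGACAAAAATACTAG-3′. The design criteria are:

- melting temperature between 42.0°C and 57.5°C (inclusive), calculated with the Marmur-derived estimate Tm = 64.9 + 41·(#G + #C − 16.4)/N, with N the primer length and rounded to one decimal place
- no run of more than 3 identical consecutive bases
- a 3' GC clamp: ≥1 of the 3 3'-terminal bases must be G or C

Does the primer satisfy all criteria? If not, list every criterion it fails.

Base counts: A=8, T=3, G=3, C=6 (length 20).
Tm: Tm = 64.9 + 41·(9 − 16.4)/20 = 49.7°C ✓
homopolymer run: longest run = 5, exceeds 3 ✗
GC clamp: 3' end TAG has 1 G/C ✓

Fails: homopolymer run.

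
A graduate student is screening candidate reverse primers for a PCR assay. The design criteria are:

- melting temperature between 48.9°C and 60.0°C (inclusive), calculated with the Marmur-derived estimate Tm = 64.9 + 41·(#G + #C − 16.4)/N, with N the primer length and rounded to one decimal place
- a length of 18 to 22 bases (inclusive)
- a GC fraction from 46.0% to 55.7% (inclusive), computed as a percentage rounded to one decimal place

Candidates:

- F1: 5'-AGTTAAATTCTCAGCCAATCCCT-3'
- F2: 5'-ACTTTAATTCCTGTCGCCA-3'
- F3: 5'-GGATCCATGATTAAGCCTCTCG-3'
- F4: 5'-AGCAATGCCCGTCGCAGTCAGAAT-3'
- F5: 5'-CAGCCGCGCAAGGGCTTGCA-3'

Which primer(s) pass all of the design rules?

F1 (23 nt, A=7 T=7 G=2 C=7): Tm = 64.9 + 41·(9 − 16.4)/23 = 51.7°C ✓; length 23, outside 18–22 ✗; GC 9/23 = 39.1%, outside 46.0–55.7% ✗ — fails.
F2 (19 nt, A=4 T=7 G=2 C=6): Tm = 64.9 + 41·(8 − 16.4)/19 = 46.8°C, outside 48.9–60.0°C ✗; length 19 ✓; GC 8/19 = 42.1%, outside 46.0–55.7% ✗ — fails.
F3 (22 nt, A=5 T=6 G=5 C=6): Tm = 64.9 + 41·(11 − 16.4)/22 = 54.8°C ✓; length 22 ✓; GC 11/22 = 50.0% ✓ — passes.
F4 (24 nt, A=7 T=4 G=6 C=7): Tm = 64.9 + 41·(13 − 16.4)/24 = 59.1°C ✓; length 24, outside 18–22 ✗; GC 13/24 = 54.2% ✓ — fails.
F5 (20 nt, A=4 T=2 G=7 C=7): Tm = 64.9 + 41·(14 − 16.4)/20 = 60.0°C ✓; length 20 ✓; GC 14/20 = 70.0%, outside 46.0–55.7% ✗ — fails.

F3 only.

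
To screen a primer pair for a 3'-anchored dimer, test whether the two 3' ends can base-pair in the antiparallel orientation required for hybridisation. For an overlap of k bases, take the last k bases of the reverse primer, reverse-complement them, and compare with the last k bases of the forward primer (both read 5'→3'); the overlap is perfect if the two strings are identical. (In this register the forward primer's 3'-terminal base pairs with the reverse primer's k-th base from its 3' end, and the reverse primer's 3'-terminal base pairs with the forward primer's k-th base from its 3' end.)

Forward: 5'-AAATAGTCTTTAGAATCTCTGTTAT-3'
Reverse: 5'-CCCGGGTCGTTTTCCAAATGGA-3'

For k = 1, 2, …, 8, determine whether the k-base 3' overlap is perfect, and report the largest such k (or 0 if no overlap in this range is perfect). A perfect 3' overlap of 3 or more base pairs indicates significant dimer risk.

Last 8 bases (5'→3') — forward …TCTGTTAT, reverse …CAAATGGA.
Reverse complement of the reverse primer's last 8 bases: TCCATTTG; its first k bases are the reverse complement of the reverse primer's last k bases, so a perfect k-base overlap needs the forward primer's last k bases to equal them.
Comparing (forward last k vs required): k=1: T vs T ✓; k=2: AT vs TC ✗; k=3: TAT vs TCC ✗; k=4: TTAT vs TCCA ✗; k=5: GTTAT vs TCCAT ✗; k=6: TGTTAT vs TCCATT ✗; k=7: CTGTTAT vs TCCATTT ✗; k=8: TCTGTTAT vs TCCATTTG ✗.
Only k = 1 is perfect, so the longest perfect 3' overlap is 1.

Longest perfect overlap: 1 complementary base pair; below the dimer-risk threshold (threshold 3).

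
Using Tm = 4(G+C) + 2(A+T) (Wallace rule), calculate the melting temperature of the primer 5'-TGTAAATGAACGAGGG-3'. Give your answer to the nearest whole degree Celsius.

Base counts: A=6, T=3, G=6, C=1 (length 16).
Tm = 2·(6+3) + 4·(6+1) = 2·9 + 4·7 = 18 + 28 = 46°C.

46°C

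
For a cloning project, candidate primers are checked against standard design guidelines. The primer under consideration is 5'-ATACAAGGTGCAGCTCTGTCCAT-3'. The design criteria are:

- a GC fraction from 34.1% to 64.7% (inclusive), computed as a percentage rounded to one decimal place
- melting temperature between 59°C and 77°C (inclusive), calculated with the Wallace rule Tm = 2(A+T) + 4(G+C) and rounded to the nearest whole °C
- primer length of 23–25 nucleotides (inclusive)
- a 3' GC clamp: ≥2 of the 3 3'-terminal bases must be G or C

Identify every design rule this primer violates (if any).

Base counts: A=6, T=6, G=5, C=6 (length 23).
GC content: GC 11/23 = 47.8% ✓
Tm: Tm = 2·12 + 4·11 = 68°C ✓
length: length 23 ✓
GC clamp: 3' end CAT has 1 G/C, need ≥2 ✗

Fails: GC clamp.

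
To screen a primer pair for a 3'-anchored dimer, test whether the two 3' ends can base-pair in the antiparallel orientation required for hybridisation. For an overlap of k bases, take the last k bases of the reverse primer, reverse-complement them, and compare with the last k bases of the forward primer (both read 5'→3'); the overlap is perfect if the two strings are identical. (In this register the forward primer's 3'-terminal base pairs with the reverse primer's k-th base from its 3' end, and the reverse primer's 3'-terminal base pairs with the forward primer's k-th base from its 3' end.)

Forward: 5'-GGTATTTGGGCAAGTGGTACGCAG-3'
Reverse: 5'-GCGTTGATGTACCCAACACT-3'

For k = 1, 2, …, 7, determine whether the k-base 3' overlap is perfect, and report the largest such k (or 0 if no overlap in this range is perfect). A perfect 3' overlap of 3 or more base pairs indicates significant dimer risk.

Longest perfect overlap: 2 complementary base pairs; below the dimer-risk threshold (threshold 3).

Last 7 bases (5'→3') — forward …TACGCAG, reverse …CAACACT.
Reverse complement of the reverse primer's last 7 bases: AGTGTTG; its first k bases are the reverse complement of the reverse primer's last k bases, so a perfect k-base overlap needs the forward primer's last k bases to equal them.
Comparing (forward last k vs required): k=1: G vs A ✗; k=2: AG vs AG ✓; k=3: CAG vs AGT ✗; k=4: GCAG vs AGTG ✗; k=5: CGCAG vs AGTGT ✗; k=6: ACGCAG vs AGTGTT ✗; k=7: TACGCAG vs AGTGTTG ✗.
Only k = 2 is perfect, so the longest perfect 3' overlap is 2.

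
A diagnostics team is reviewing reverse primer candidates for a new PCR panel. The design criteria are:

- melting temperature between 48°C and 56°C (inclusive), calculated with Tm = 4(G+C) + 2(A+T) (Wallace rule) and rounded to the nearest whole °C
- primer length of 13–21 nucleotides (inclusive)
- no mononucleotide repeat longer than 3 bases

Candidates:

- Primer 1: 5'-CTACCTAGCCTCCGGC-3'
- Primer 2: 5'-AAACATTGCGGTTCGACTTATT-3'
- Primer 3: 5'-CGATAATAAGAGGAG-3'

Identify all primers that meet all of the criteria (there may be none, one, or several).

Primer 1 only.

Primer 1 (16 nt, A=2 T=3 G=3 C=8): Tm = 2·5 + 4·11 = 54°C ✓; length 16 ✓; longest run = 2 ✓ — passes.
Primer 2 (22 nt, A=6 T=8 G=4 C=4): Tm = 2·14 + 4·8 = 60°C, outside 48–56°C ✗; length 22, outside 13–21 ✗; longest run = 3 ✓ — fails.
Primer 3 (15 nt, A=7 T=2 G=5 C=1): Tm = 2·9 + 4·6 = 42°C, outside 48–56°C ✗; length 15 ✓; longest run = 2 ✓ — fails.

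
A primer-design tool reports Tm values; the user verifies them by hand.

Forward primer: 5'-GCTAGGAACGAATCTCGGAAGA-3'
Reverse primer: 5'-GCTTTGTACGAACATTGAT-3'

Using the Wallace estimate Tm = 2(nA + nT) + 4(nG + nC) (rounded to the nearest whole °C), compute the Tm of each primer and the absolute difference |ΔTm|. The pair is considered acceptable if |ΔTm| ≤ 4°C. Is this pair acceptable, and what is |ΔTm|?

|ΔTm| = 14°C; the pair is not acceptable.

Forward: A=8 T=3 G=7 C=4 → Tm = 2·11 + 4·11 = 66°C.
Reverse: A=5 T=7 G=4 C=3 → Tm = 2·12 + 4·7 = 52°C.
|ΔTm| = |66 − 52| = 14°C, > 4°C.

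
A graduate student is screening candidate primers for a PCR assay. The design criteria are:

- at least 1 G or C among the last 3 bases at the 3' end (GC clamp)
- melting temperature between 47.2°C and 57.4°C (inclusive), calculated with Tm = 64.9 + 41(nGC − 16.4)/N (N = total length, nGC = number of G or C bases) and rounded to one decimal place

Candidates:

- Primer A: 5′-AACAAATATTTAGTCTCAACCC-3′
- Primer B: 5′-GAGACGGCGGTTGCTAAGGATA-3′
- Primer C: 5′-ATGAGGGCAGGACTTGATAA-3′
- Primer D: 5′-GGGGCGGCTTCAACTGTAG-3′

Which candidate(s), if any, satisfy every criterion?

Primer A and Primer D.

Primer A (22 nt, A=9 T=6 G=1 C=6): 3' end CCC has 3 G/C ✓; Tm = 64.9 + 41·(7 − 16.4)/22 = 47.4°C ✓ — passes.
Primer B (22 nt, A=6 T=4 G=9 C=3): 3' end ATA has 0 G/C, need ≥1 ✗; Tm = 64.9 + 41·(12 − 16.4)/22 = 56.7°C ✓ — fails.
Primer C (20 nt, A=7 T=4 G=7 C=2): 3' end TAA has 0 G/C, need ≥1 ✗; Tm = 64.9 + 41·(9 − 16.4)/20 = 49.7°C ✓ — fails.
Primer D (19 nt, A=3 T=4 G=8 C=4): 3' end TAG has 1 G/C ✓; Tm = 64.9 + 41·(12 − 16.4)/19 = 55.4°C ✓ — passes.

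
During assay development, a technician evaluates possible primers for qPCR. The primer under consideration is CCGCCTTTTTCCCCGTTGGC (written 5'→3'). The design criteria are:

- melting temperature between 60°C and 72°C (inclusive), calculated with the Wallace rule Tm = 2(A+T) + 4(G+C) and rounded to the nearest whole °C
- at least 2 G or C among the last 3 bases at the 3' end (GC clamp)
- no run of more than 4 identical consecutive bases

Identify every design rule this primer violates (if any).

Base counts: A=0, T=7, G=4, C=9 (length 20).
Tm: Tm = 2·7 + 4·13 = 66°C ✓
GC clamp: 3' end GGC has 3 G/C ✓
homopolymer run: longest run = 5, exceeds 4 ✗

Fails: homopolymer run.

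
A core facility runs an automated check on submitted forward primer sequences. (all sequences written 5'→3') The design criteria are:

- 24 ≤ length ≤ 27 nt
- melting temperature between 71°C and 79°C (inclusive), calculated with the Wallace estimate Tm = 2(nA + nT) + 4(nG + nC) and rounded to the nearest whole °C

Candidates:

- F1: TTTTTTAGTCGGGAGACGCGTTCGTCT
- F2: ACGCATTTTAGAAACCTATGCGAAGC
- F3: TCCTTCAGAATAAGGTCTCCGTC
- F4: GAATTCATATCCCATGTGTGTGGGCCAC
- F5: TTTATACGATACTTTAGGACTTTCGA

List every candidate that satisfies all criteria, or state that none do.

F2 only.

F1 (27 nt, A=3 T=11 G=8 C=5): length 27 ✓; Tm = 2·14 + 4·13 = 80°C, outside 71–79°C ✗ — fails.
F2 (26 nt, A=9 T=6 G=5 C=6): length 26 ✓; Tm = 2·15 + 4·11 = 74°C ✓ — passes.
F3 (23 nt, A=5 T=7 G=4 C=7): length 23, outside 24–27 ✗; Tm = 2·12 + 4·11 = 68°C, outside 71–79°C ✗ — fails.
F4 (28 nt, A=6 T=8 G=7 C=7): length 28, outside 24–27 ✗; Tm = 2·14 + 4·14 = 84°C, outside 71–79°C ✗ — fails.
F5 (26 nt, A=7 T=11 G=4 C=4): length 26 ✓; Tm = 2·18 + 4·8 = 68°C, outside 71–79°C ✗ — fails.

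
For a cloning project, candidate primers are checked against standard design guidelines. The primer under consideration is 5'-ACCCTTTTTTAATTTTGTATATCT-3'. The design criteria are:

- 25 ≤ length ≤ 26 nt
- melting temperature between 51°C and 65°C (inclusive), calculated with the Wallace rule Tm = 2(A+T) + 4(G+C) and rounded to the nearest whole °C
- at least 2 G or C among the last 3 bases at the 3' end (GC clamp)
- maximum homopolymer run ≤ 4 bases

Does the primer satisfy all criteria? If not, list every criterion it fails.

Base counts: A=5, T=14, G=1, C=4 (length 24).
length: length 24, outside 25–26 ✗
Tm: Tm = 2·19 + 4·5 = 58°C ✓
GC clamp: 3' end TCT has 1 G/C, need ≥2 ✗
homopolymer run: longest run = 6, exceeds 4 ✗

Fails: length, GC clamp, homopolymer run.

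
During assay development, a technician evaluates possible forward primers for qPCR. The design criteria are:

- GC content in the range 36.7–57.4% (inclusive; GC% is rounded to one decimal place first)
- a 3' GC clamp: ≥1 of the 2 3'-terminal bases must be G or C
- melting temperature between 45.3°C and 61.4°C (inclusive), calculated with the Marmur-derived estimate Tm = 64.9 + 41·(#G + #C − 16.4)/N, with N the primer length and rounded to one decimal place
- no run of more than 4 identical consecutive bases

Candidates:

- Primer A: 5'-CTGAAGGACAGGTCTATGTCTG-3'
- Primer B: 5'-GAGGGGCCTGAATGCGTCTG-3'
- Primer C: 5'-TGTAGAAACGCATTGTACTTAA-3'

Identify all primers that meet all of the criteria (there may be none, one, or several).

Primer A (22 nt, A=5 T=6 G=7 C=4): GC 11/22 = 50.0% ✓; 3' end TG has 1 G/C ✓; Tm = 64.9 + 41·(11 − 16.4)/22 = 54.8°C ✓; longest run = 2 ✓ — passes.
Primer B (20 nt, A=3 T=4 G=9 C=4): GC 13/20 = 65.0%, outside 36.7–57.4% ✗; 3' end TG has 1 G/C ✓; Tm = 64.9 + 41·(13 − 16.4)/20 = 57.9°C ✓; longest run = 4 ✓ — fails.
Primer C (22 nt, A=8 T=7 G=4 C=3): GC 7/22 = 31.8%, outside 36.7–57.4% ✗; 3' end AA has 0 G/C, need ≥1 ✗; Tm = 64.9 + 41·(7 − 16.4)/22 = 47.4°C ✓; longest run = 3 ✓ — fails.

Primer A only.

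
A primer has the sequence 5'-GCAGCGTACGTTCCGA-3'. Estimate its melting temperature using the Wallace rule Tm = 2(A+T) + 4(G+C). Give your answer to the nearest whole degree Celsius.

Base counts: A=3, T=3, G=5, C=5 (length 16).
Tm = 2·(3+3) + 4·(5+5) = 2·6 + 4·10 = 12 + 40 = 52°C.

52°C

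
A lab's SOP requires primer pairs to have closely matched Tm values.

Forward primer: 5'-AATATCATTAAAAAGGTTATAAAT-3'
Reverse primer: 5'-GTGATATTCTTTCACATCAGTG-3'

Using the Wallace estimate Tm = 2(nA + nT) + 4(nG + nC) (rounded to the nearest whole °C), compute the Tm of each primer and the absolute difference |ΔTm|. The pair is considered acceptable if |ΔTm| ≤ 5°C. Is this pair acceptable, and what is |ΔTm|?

|ΔTm| = 6°C; the pair is not acceptable.

Forward: A=13 T=8 G=2 C=1 → Tm = 2·21 + 4·3 = 54°C.
Reverse: A=5 T=9 G=4 C=4 → Tm = 2·14 + 4·8 = 60°C.
|ΔTm| = |54 − 60| = 6°C, > 5°C.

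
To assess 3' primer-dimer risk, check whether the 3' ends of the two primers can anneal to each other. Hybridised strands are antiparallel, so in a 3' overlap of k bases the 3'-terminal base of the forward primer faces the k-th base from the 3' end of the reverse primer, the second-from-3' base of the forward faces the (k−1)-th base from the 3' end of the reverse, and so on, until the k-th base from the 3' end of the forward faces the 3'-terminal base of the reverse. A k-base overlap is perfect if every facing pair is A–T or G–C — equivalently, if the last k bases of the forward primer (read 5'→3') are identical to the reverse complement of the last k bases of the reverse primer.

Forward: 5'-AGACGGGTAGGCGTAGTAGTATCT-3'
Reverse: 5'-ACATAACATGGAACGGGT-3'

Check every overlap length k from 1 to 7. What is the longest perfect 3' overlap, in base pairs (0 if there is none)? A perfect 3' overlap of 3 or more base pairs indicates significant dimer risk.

Last 7 bases (5'→3') — forward …AGTATCT, reverse …AACGGGT.
Reverse complement of the reverse primer's last 7 bases: ACCCGTT; its first k bases are the reverse complement of the reverse primer's last k bases, so a perfect k-base overlap needs the forward primer's last k bases to equal them.
Comparing (forward last k vs required): k=1: T vs A ✗; k=2: CT vs AC ✗; k=3: TCT vs ACC ✗; k=4: ATCT vs ACCC ✗; k=5: TATCT vs ACCCG ✗; k=6: GTATCT vs ACCCGT ✗; k=7: AGTATCT vs ACCCGTT ✗.
No overlap length from 1 to 7 is perfect, so the longest perfect 3' overlap is 0.

Longest perfect overlap: 0 complementary base pairs; below the dimer-risk threshold (threshold 3).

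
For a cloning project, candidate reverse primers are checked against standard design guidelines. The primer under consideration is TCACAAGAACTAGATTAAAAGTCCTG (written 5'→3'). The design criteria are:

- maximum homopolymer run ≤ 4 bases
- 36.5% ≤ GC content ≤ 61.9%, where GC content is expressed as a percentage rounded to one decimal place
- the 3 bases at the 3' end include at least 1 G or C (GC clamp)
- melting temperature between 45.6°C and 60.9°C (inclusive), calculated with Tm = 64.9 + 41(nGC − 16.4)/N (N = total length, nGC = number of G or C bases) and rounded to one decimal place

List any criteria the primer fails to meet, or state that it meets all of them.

Fails: GC content.

Base counts: A=11, T=6, G=4, C=5 (length 26).
homopolymer run: longest run = 4 ✓
GC content: GC 9/26 = 34.6%, outside 36.5–61.9% ✗
GC clamp: 3' end CTG has 2 G/C ✓
Tm: Tm = 64.9 + 41·(9 − 16.4)/26 = 53.2°C ✓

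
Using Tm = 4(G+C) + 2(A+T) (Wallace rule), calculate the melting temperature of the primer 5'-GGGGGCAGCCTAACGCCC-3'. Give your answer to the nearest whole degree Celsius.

Base counts: A=3, T=1, G=7, C=7 (length 18).
Tm = 2·(3+1) + 4·(7+7) = 2·4 + 4·14 = 8 + 56 = 64°C.

64°C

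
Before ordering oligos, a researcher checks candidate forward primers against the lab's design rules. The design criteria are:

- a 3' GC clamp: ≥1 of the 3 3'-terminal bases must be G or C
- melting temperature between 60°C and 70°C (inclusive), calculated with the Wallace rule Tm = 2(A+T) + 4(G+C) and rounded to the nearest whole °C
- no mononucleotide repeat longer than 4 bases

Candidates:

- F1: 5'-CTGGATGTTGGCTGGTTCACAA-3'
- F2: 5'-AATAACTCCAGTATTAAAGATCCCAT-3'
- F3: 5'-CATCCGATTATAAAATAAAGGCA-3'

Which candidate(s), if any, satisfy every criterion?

F1 (22 nt, A=4 T=7 G=7 C=4): 3' end CAA has 1 G/C ✓; Tm = 2·11 + 4·11 = 66°C ✓; longest run = 2 ✓ — passes.
F2 (26 nt, A=11 T=7 G=2 C=6): 3' end CAT has 1 G/C ✓; Tm = 2·18 + 4·8 = 68°C ✓; longest run = 3 ✓ — passes.
F3 (23 nt, A=11 T=5 G=3 C=4): 3' end GCA has 2 G/C ✓; Tm = 2·16 + 4·7 = 60°C ✓; longest run = 4 ✓ — passes.

F1, F2 and F3.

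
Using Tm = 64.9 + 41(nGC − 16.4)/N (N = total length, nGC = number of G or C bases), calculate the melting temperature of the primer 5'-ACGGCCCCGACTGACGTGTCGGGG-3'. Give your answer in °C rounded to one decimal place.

Base counts: A=3, T=3, G=10, C=8; G+C = 18, N = 24.
Tm = 64.9 + 41·(18 − 16.4)/24 = 64.9 + 65.60/24 = 67.6°C.

67.6°C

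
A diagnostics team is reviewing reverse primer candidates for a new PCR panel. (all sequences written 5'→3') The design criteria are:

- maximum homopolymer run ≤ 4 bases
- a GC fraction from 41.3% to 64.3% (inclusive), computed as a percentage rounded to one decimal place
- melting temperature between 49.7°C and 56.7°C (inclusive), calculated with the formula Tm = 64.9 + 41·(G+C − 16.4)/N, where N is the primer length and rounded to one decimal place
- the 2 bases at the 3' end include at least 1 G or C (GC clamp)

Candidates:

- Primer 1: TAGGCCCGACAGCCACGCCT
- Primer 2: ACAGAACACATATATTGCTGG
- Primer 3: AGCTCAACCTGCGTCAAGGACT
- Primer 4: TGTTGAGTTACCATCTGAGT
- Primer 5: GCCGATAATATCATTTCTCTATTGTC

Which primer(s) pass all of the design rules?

Primer 1 (20 nt, A=4 T=2 G=5 C=9): longest run = 3 ✓; GC 14/20 = 70.0%, outside 41.3–64.3% ✗; Tm = 64.9 + 41·(14 − 16.4)/20 = 60.0°C, outside 49.7–56.7°C ✗; 3' end CT has 1 G/C ✓ — fails.
Primer 2 (21 nt, A=8 T=5 G=4 C=4): longest run = 2 ✓; GC 8/21 = 38.1%, outside 41.3–64.3% ✗; Tm = 64.9 + 41·(8 − 16.4)/21 = 48.5°C, outside 49.7–56.7°C ✗; 3' end GG has 2 G/C ✓ — fails.
Primer 3 (22 nt, A=6 T=4 G=5 C=7): longest run = 2 ✓; GC 12/22 = 54.5% ✓; Tm = 64.9 + 41·(12 − 16.4)/22 = 56.7°C ✓; 3' end CT has 1 G/C ✓ — passes.
Primer 4 (20 nt, A=4 T=8 G=5 C=3): longest run = 2 ✓; GC 8/20 = 40.0%, outside 41.3–64.3% ✗; Tm = 64.9 + 41·(8 − 16.4)/20 = 47.7°C, outside 49.7–56.7°C ✗; 3' end GT has 1 G/C ✓ — fails.
Primer 5 (26 nt, A=6 T=11 G=3 C=6): longest run = 3 ✓; GC 9/26 = 34.6%, outside 41.3–64.3% ✗; Tm = 64.9 + 41·(9 − 16.4)/26 = 53.2°C ✓; 3' end TC has 1 G/C ✓ — fails.

Primer 3 only.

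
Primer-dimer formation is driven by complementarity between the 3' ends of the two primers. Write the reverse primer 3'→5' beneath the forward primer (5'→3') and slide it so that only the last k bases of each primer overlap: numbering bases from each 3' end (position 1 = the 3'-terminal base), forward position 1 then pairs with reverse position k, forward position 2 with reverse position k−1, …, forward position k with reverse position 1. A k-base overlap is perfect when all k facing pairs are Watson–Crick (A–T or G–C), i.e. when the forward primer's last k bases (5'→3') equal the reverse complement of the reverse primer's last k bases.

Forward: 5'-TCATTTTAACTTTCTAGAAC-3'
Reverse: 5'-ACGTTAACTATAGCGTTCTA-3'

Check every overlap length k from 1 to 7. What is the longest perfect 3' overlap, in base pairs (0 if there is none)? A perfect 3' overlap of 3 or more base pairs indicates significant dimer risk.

Longest perfect overlap: 6 complementary base pairs; significant dimer risk (threshold 3).

Last 7 bases (5'→3') — forward …CTAGAAC, reverse …CGTTCTA.
Reverse complement of the reverse primer's last 7 bases: TAGAACG; its first k bases are the reverse complement of the reverse primer's last k bases, so a perfect k-base overlap needs the forward primer's last k bases to equal them.
Comparing (forward last k vs required): k=1: C vs T ✗; k=2: AC vs TA ✗; k=3: AAC vs TAG ✗; k=4: GAAC vs TAGA ✗; k=5: AGAAC vs TAGAA ✗; k=6: TAGAAC vs TAGAAC ✓; k=7: CTAGAAC vs TAGAACG ✗.
Only k = 6 is perfect, so the longest perfect 3' overlap is 6.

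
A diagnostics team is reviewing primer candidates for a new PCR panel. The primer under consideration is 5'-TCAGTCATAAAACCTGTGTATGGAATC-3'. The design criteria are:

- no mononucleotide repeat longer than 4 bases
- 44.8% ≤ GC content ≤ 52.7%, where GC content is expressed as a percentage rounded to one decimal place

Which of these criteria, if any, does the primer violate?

Base counts: A=9, T=8, G=5, C=5 (length 27).
homopolymer run: longest run = 4 ✓
GC content: GC 10/27 = 37.0%, outside 44.8–52.7% ✗

Fails: GC content.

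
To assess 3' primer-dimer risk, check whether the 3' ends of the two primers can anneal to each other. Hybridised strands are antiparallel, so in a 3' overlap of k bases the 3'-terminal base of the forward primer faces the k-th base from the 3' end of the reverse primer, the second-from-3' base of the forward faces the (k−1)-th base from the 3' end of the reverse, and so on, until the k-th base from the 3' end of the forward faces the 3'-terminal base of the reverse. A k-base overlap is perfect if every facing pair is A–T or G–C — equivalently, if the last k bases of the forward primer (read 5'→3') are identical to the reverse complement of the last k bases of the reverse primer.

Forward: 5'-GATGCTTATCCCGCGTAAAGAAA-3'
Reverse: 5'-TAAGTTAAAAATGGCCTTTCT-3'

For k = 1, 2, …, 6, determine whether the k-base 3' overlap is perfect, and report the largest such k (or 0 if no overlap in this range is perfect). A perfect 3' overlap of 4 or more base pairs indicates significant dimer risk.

Last 6 bases (5'→3') — forward …AAGAAA, reverse …CTTTCT.
Reverse complement of the reverse primer's last 6 bases: AGAAAG; its first k bases are the reverse complement of the reverse primer's last k bases, so a perfect k-base overlap needs the forward primer's last k bases to equal them.
Comparing (forward last k vs required): k=1: A vs A ✓; k=2: AA vs AG ✗; k=3: AAA vs AGA ✗; k=4: GAAA vs AGAA ✗; k=5: AGAAA vs AGAAA ✓; k=6: AAGAAA vs AGAAAG ✗.
Perfect overlaps at k = 1, 5; the largest is 5.

Longest perfect overlap: 5 complementary base pairs; significant dimer risk (threshold 4).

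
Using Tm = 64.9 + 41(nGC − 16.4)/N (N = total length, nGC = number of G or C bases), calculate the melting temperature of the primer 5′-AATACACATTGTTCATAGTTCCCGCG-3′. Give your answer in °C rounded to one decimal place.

56.4°C

Base counts: A=7, T=8, G=4, C=7; G+C = 11, N = 26.
Tm = 64.9 + 41·(11 − 16.4)/26 = 64.9 + -221.40/26 = 56.4°C.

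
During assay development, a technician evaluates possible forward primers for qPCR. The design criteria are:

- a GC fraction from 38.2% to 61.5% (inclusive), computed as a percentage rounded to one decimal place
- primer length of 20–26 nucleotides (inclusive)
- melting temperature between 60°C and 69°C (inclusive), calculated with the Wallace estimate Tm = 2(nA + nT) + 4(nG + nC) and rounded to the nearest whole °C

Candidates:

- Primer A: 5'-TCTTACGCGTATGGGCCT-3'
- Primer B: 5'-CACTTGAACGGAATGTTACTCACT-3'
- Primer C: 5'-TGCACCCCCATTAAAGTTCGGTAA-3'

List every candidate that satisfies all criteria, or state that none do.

Primer A (18 nt, A=2 T=6 G=5 C=5): GC 10/18 = 55.6% ✓; length 18, outside 20–26 ✗; Tm = 2·8 + 4·10 = 56°C, outside 60–69°C ✗ — fails.
Primer B (24 nt, A=7 T=7 G=4 C=6): GC 10/24 = 41.7% ✓; length 24 ✓; Tm = 2·14 + 4·10 = 68°C ✓ — passes.
Primer C (24 nt, A=7 T=6 G=4 C=7): GC 11/24 = 45.8% ✓; length 24 ✓; Tm = 2·13 + 4·11 = 70°C, outside 60–69°C ✗ — fails.

Primer B only.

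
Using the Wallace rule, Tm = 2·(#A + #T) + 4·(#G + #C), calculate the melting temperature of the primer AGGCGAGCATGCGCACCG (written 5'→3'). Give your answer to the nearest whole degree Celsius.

Base counts: A=4, T=1, G=7, C=6 (length 18).
Tm = 2·(4+1) + 4·(7+6) = 2·5 + 4·13 = 10 + 52 = 62°C.

62°C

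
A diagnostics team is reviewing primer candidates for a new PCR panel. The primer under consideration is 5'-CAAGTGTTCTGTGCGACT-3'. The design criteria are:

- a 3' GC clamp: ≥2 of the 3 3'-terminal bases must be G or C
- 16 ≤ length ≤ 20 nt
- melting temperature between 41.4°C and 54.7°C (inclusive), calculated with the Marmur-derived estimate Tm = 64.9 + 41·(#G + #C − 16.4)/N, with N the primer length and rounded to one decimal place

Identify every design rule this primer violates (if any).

Base counts: A=3, T=6, G=5, C=4 (length 18).
GC clamp: 3' end ACT has 1 G/C, need ≥2 ✗
length: length 18 ✓
Tm: Tm = 64.9 + 41·(9 − 16.4)/18 = 48.0°C ✓

Fails: GC clamp.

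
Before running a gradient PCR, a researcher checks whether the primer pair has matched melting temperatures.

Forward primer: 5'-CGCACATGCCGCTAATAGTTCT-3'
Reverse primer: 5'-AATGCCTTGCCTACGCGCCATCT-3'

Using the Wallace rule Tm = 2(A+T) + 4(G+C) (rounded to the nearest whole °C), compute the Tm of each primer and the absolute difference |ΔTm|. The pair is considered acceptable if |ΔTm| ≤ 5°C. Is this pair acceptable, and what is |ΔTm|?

|ΔTm| = 6°C; the pair is not acceptable.

Forward: A=5 T=6 G=4 C=7 → Tm = 2·11 + 4·11 = 66°C.
Reverse: A=4 T=6 G=4 C=9 → Tm = 2·10 + 4·13 = 72°C.
|ΔTm| = |66 − 72| = 6°C, > 5°C.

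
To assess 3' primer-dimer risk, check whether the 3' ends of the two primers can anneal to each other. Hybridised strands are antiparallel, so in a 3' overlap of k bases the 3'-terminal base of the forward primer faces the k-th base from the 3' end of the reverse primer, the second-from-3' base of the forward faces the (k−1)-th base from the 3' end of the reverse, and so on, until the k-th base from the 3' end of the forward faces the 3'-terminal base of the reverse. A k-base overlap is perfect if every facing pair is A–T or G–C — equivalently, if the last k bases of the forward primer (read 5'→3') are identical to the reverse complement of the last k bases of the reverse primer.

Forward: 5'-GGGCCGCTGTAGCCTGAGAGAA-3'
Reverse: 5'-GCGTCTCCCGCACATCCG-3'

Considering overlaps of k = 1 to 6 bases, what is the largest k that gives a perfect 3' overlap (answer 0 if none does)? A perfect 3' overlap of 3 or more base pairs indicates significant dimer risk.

Longest perfect overlap: 0 complementary base pairs; below the dimer-risk threshold (threshold 3).

Last 6 bases (5'→3') — forward …AGAGAA, reverse …CATCCG.
Reverse complement of the reverse primer's last 6 bases: CGGATG; its first k bases are the reverse complement of the reverse primer's last k bases, so a perfect k-base overlap needs the forward primer's last k bases to equal them.
Comparing (forward last k vs required): k=1: A vs C ✗; k=2: AA vs CG ✗; k=3: GAA vs CGG ✗; k=4: AGAA vs CGGA ✗; k=5: GAGAA vs CGGAT ✗; k=6: AGAGAA vs CGGATG ✗.
No overlap length from 1 to 6 is perfect, so the longest perfect 3' overlap is 0.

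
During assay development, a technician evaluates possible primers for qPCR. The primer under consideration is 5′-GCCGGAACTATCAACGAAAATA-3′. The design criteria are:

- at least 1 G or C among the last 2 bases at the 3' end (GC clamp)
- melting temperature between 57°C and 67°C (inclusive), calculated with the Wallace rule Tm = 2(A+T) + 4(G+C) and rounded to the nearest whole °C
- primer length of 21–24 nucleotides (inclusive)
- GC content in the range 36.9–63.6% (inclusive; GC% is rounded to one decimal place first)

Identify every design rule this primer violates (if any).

Base counts: A=10, T=3, G=4, C=5 (length 22).
GC clamp: 3' end TA has 0 G/C, need ≥1 ✗
Tm: Tm = 2·13 + 4·9 = 62°C ✓
length: length 22 ✓
GC content: GC 9/22 = 40.9% ✓

Fails: GC clamp.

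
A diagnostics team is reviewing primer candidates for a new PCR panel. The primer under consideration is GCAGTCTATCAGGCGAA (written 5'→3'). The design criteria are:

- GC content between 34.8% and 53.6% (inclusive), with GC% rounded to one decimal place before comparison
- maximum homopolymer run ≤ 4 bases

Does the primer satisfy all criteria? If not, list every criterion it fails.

Meets all criteria.

Base counts: A=5, T=3, G=5, C=4 (length 17).
GC content: GC 9/17 = 52.9% ✓
homopolymer run: longest run = 2 ✓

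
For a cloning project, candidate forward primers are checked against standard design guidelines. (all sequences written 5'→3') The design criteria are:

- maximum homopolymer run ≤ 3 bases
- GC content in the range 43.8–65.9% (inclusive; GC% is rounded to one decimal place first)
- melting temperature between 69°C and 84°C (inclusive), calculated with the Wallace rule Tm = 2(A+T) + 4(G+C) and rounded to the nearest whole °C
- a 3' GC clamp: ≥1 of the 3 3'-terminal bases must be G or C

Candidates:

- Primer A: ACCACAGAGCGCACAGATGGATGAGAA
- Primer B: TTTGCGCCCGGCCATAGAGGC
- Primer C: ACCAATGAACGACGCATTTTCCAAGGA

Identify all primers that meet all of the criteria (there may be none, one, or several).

Primer A (27 nt, A=11 T=2 G=8 C=6): longest run = 2 ✓; GC 14/27 = 51.9% ✓; Tm = 2·13 + 4·14 = 82°C ✓; 3' end GAA has 1 G/C ✓ — passes.
Primer B (21 nt, A=3 T=4 G=7 C=7): longest run = 3 ✓; GC 14/21 = 66.7%, outside 43.8–65.9% ✗; Tm = 2·7 + 4·14 = 70°C ✓; 3' end GGC has 3 G/C ✓ — fails.
Primer C (27 nt, A=10 T=5 G=5 C=7): longest run = 4, exceeds 3 ✗; GC 12/27 = 44.4% ✓; Tm = 2·15 + 4·12 = 78°C ✓; 3' end GGA has 2 G/C ✓ — fails.

Primer A only.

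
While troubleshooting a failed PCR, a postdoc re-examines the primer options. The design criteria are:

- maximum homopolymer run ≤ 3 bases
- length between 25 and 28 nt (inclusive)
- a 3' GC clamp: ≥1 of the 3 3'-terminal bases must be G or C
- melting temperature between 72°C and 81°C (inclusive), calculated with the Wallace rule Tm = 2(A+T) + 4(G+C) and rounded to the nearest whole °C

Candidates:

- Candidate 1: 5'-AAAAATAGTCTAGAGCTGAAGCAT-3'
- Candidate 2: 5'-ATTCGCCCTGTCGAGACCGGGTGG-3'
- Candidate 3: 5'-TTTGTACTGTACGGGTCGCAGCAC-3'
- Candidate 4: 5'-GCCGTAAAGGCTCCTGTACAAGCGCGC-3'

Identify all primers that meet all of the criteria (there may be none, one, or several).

Candidate 1 (24 nt, A=11 T=5 G=5 C=3): longest run = 5, exceeds 3 ✗; length 24, outside 25–28 ✗; 3' end CAT has 1 G/C ✓; Tm = 2·16 + 4·8 = 64°C, outside 72–81°C ✗ — fails.
Candidate 2 (24 nt, A=3 T=5 G=9 C=7): longest run = 3 ✓; length 24, outside 25–28 ✗; 3' end TGG has 2 G/C ✓; Tm = 2·8 + 4·16 = 80°C ✓ — fails.
Candidate 3 (24 nt, A=4 T=7 G=7 C=6): longest run = 3 ✓; length 24, outside 25–28 ✗; 3' end CAC has 2 G/C ✓; Tm = 2·11 + 4·13 = 74°C ✓ — fails.
Candidate 4 (27 nt, A=6 T=4 G=8 C=9): longest run = 3 ✓; length 27 ✓; 3' end CGC has 3 G/C ✓; Tm = 2·10 + 4·17 = 88°C, outside 72–81°C ✗ — fails.

None of the candidates satisfy all criteria.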